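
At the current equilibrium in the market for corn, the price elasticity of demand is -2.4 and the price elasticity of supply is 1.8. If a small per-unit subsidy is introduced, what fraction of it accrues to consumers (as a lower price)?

Consumer share = 3/7

For a small subsidy around the equilibrium, the benefit split depends on the relative slopes, which at a point are proportional to the elasticities.
Buyer share = εs/(εs + |εd|) = 1.8/(1.8 + 2.4) = 3/7; seller share = |εd|/(εs + |εd|) = 4/7.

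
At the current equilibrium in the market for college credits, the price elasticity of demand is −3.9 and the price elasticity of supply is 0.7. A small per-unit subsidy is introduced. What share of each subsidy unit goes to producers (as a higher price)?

For a small subsidy around the equilibrium, the benefit split depends on the relative slopes, which at a point are proportional to the elasticities.
Buyer share = εs/(εs + |εd|) = 0.7/(0.7 + 3.9) = 7/46; seller share = |εd|/(εs + |εd|) = 39/46.
So producers capture 39/46 of the subsidy.

Producer share = 39/46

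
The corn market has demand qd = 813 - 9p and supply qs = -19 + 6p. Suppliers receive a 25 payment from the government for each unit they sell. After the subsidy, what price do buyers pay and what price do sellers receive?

Pre-subsidy: 813 - 9p = -19 + 6p gives p* = 832/15, q* = 313.8.
With the subsidy, sellers receive ps = pb + 25 for each unit, where pb is the price buyers pay.
Supply in terms of pb becomes qs = -19 + 6(pb + 25) = 131 + 6pb. Setting this equal to demand: 813 - 9pb = 131 + 6pb, so pb = 682/15.
Sellers receive ps = 682/15 + 25 = 1057/15; q' = 813 − 9·(682/15) = 403.8.

Buyers pay 682/15; sellers receive 1057/15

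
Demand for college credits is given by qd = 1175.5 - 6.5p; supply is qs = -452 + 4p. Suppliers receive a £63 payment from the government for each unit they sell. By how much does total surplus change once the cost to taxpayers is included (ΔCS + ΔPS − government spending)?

Net change in total surplus = -£4914

Pre-subsidy: 1175.5 - 6.5p = -452 + 4p gives p* = 155, q* = 168.
With the subsidy, sellers receive ps = pb + 63 for each unit, where pb is the price buyers pay.
Supply in terms of pb becomes qs = -452 + 4(pb + 63) = -200 + 4pb. Setting this equal to demand: 1175.5 - 6.5pb = -200 + 4pb, so pb = 131.
Sellers receive ps = 131 + 63 = 194; q' = 1175.5 − 6.5·131 = 324.
ΔCS = ½(168 + 324)(155 − 131) = 5904; ΔPS = ½(168 + 324)(194 − 155) = 9594.
Government spending = 63 × 324 = 20412.
Net change = 5904 + 9594 − 20412 = -4914. The loss equals the DWL triangle ½·63·156.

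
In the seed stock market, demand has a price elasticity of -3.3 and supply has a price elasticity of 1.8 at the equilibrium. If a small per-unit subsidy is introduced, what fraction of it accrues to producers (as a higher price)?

Producer share = 11/17

For a small subsidy around the equilibrium, the benefit split depends on the relative slopes, which at a point are proportional to the elasticities.
Buyer share = εs/(εs + |εd|) = 1.8/(1.8 + 3.3) = 6/17; seller share = |εd|/(εs + |εd|) = 11/17.
So producers capture 11/17 of the subsidy.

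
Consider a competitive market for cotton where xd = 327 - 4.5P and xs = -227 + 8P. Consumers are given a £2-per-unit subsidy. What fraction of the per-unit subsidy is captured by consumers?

Consumer share = 0.64

Pre-subsidy: 327 - 4.5P = -227 + 8P gives P* = 44.32, x* = 127.56.
With the rebate, buyers effectively pay Pb = Ps − 2, where Ps is the price sellers receive.
Demand in terms of Ps becomes xd = 327 − 4.5(Ps − 2) = 336 - 4.5Ps. Setting this equal to supply: 336 - 4.5Ps = -227 + 8Ps, so Ps = 45.04.
Buyers pay Pb = 45.04 − 2 = 43.04; x' = -227 + 8·45.04 = 133.32.
Buyers' price falls by P* − Pb = 44.32 − 43.04 = 1.28; sellers' price rises by Ps − P* = 45.04 − 44.32 = 0.72.
So consumers capture 1.28/2 = 0.64 of each unit of subsidy.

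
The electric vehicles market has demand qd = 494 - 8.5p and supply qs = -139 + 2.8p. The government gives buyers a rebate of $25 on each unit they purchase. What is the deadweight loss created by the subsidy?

Deadweight loss = 74375/113

Pre-subsidy: 494 - 8.5p = -139 + 2.8p gives p* = 6330/113, q* = 2017/113.
With the rebate, buyers effectively pay pb = ps − 25, where ps is the price sellers receive.
Demand in terms of ps becomes qd = 494 − 8.5(ps − 25) = 706.5 - 8.5ps. Setting this equal to supply: 706.5 - 8.5ps = -139 + 2.8ps, so ps = 8455/113.
Buyers pay pb = 8455/113 − 25 = 5630/113; q' = -139 + 2.8·(8455/113) = 7967/113.
The subsidy expands output by 7967/113 − 2017/113 = 5950/113 past the efficient level; on those units the gap between marginal cost and willingness to pay runs from 0 up to 25.
DWL = ½ × 25 × 5950/113 = 74375/113.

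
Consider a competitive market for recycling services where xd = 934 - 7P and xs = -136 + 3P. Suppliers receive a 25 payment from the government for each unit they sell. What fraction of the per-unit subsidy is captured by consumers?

Consumer share = 0.3

Pre-subsidy: 934 - 7P = -136 + 3P gives P* = 107, x* = 185.
With the subsidy, sellers receive Ps = Pb + 25 for each unit, where Pb is the price buyers pay.
Supply in terms of Pb becomes xs = -136 + 3(Pb + 25) = -61 + 3Pb. Setting this equal to demand: 934 - 7Pb = -61 + 3Pb, so Pb = 99.5.
Sellers receive Ps = 99.5 + 25 = 124.5; x' = 934 − 7·99.5 = 237.5.
Buyers' price falls by P* − Pb = 107 − 99.5 = 7.5; sellers' price rises by Ps − P* = 124.5 − 107 = 17.5.
So consumers capture 7.5/25 = 0.3 of each unit of subsidy.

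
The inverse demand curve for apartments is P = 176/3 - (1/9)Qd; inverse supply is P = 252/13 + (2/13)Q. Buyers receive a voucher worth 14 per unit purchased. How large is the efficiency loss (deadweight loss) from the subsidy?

Deadweight loss = 11466/31

Pre-subsidy: 176/3 - (1/9)Q = 252/13 + (2/13)Q gives Q* = 4596/31 and P* = 1308/31.
With the rebate, buyers effectively pay Pb = Ps − 14, where Ps is the price sellers receive.
On the curves, Pb = 176/3 - (1/9)Q and Ps = 252/13 + (2/13)Q; the wedge Ps − Pb = 14 gives 252/13 + (2/13)Q − (176/3 - (1/9)Q) = 14, so Q' = 6234/31.
Then Pb = 176/3 − (1/9)·(6234/31) = 1126/31 and Ps = 252/13 + (2/13)·(6234/31) = 1560/31.
The subsidy expands output by 6234/31 − 4596/31 = 1638/31 past the efficient level; on those units the gap between marginal cost and willingness to pay runs from 0 up to 14.
DWL = ½ × 14 × 1638/31 = 11466/31.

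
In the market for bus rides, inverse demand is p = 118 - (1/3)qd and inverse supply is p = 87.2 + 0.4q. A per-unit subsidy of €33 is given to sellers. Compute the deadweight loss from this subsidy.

Pre-subsidy: 118 - (1/3)q = 87.2 + 0.4q gives q* = 42 and p* = 104.
With the subsidy, sellers receive ps = pb + 33 for each unit, where pb is the price buyers pay.
On the curves, pb = 118 - (1/3)q and ps = 87.2 + 0.4q; the wedge ps − pb = 33 gives 87.2 + 0.4q − (118 - (1/3)q) = 33, so q' = 87.
Then pb = 118 − (1/3)·87 = 89 and ps = 87.2 + 0.4·87 = 122.
The subsidy expands output by 87 − 42 = 45 past the efficient level; on those units the gap between marginal cost and willingness to pay runs from 0 up to 33.
DWL = ½ × 33 × 45 = 742.5.

Deadweight loss = €742.5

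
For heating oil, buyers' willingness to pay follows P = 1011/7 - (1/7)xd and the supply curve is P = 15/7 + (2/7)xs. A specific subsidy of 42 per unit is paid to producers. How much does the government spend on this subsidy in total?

Pre-subsidy: 1011/7 - (1/7)x = 15/7 + (2/7)x gives x* = 332 and P* = 97.
With the subsidy, sellers receive Ps = Pb + 42 for each unit, where Pb is the price buyers pay.
On the curves, Pb = 1011/7 - (1/7)x and Ps = 15/7 + (2/7)x; the wedge Ps − Pb = 42 gives 15/7 + (2/7)x − (1011/7 - (1/7)x) = 42, so x' = 430.
Then Pb = 1011/7 − (1/7)·430 = 83 and Ps = 15/7 + (2/7)·430 = 125.
Government outlay = subsidy × quantity = 42 × 430 = 18060.

Government cost = 18060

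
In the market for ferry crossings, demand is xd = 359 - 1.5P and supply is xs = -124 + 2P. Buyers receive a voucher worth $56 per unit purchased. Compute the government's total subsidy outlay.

Government cost = $11200

Pre-subsidy: 359 - 1.5P = -124 + 2P gives P* = 138, x* = 152.
With the rebate, buyers effectively pay Pb = Ps − 56, where Ps is the price sellers receive.
Demand in terms of Ps becomes xd = 359 − 1.5(Ps − 56) = 443 - 1.5Ps. Setting this equal to supply: 443 - 1.5Ps = -124 + 2Ps, so Ps = 162.
Buyers pay Pb = 162 − 56 = 106; x' = -124 + 2·162 = 200.
Government outlay = subsidy × quantity = 56 × 200 = 11200.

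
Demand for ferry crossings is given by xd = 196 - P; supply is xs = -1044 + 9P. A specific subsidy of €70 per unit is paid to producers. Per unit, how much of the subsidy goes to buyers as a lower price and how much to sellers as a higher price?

Pre-subsidy: 196 - P = -1044 + 9P gives P* = 124, x* = 72.
With the subsidy, sellers receive Ps = Pb + 70 for each unit, where Pb is the price buyers pay.
Supply in terms of Pb becomes xs = -1044 + 9(Pb + 70) = -414 + 9Pb. Setting this equal to demand: 196 - Pb = -414 + 9Pb, so Pb = 61.
Sellers receive Ps = 61 + 70 = 131; x' = 196 − 1·61 = 135.
Buyers' price falls by P* − Pb = 124 − 61 = 63; sellers' price rises by Ps − P* = 131 − 124 = 7.

Buyers gain €63 per unit; sellers gain €7 per unit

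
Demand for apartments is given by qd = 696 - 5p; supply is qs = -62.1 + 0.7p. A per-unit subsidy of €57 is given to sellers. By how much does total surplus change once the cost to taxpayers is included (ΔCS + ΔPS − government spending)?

Pre-subsidy: 696 - 5p = -62.1 + 0.7p gives p* = 133, q* = 31.
With the subsidy, sellers receive ps = pb + 57 for each unit, where pb is the price buyers pay.
Supply in terms of pb becomes qs = -62.1 + 0.7(pb + 57) = -22.2 + 0.7pb. Setting this equal to demand: 696 - 5pb = -22.2 + 0.7pb, so pb = 126.
Sellers receive ps = 126 + 57 = 183; q' = 696 − 5·126 = 66.
ΔCS = ½(31 + 66)(133 − 126) = 339.5; ΔPS = ½(31 + 66)(183 − 133) = 2425.
Government spending = 57 × 66 = 3762.
Net change = 339.5 + 2425 − 3762 = -997.5. The loss equals the DWL triangle ½·57·35.

Net change in total surplus = -€997.5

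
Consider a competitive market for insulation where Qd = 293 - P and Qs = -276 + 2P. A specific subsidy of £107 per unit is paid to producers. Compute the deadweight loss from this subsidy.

Pre-subsidy: 293 - P = -276 + 2P gives P* = 569/3, Q* = 310/3.
With the subsidy, sellers receive Ps = Pb + 107 for each unit, where Pb is the price buyers pay.
Supply in terms of Pb becomes Qs = -276 + 2(Pb + 107) = -62 + 2Pb. Setting this equal to demand: 293 - Pb = -62 + 2Pb, so Pb = 355/3.
Sellers receive Ps = 355/3 + 107 = 676/3; Q' = 293 − 1·(355/3) = 524/3.
The subsidy expands output by 524/3 − 310/3 = 214/3 past the efficient level; on those units the gap between marginal cost and willingness to pay runs from 0 up to 107.
DWL = ½ × 107 × 214/3 = 11449/3.

Deadweight loss = 11449/3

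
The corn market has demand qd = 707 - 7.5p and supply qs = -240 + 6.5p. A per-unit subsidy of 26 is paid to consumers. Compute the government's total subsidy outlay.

Government cost = 52819/7

Pre-subsidy: 707 - 7.5p = -240 + 6.5p gives p* = 947/14, q* = 5591/28.
With the rebate, buyers effectively pay pb = ps − 26, where ps is the price sellers receive.
Demand in terms of ps becomes qd = 707 − 7.5(ps − 26) = 902 - 7.5ps. Setting this equal to supply: 902 - 7.5ps = -240 + 6.5ps, so ps = 571/7.
Buyers pay pb = 571/7 − 26 = 389/7; q' = -240 + 6.5·(571/7) = 4063/14.
Government outlay = subsidy × quantity = 26 × 4063/14 = 52819/7.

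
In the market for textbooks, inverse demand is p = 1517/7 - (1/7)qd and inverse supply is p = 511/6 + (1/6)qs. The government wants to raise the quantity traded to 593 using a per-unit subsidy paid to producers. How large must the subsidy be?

Required subsidy s = 52 per unit

At q = 593, from the demand curve buyers pay pb = 1517/7 − (1/7)·593 = 132; from the supply curve sellers need ps = 511/6 + (1/6)·593 = 184.
The subsidy must fill the gap: s = ps − pb = 184 − 132 = 52.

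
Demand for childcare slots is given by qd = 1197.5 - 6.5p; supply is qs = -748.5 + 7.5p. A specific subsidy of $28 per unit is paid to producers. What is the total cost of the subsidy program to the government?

Government cost = $10962

Pre-subsidy: 1197.5 - 6.5p = -748.5 + 7.5p gives p* = 139, q* = 294.
With the subsidy, sellers receive ps = pb + 28 for each unit, where pb is the price buyers pay.
Supply in terms of pb becomes qs = -748.5 + 7.5(pb + 28) = -538.5 + 7.5pb. Setting this equal to demand: 1197.5 - 6.5pb = -538.5 + 7.5pb, so pb = 124.
Sellers receive ps = 124 + 28 = 152; q' = 1197.5 − 6.5·124 = 391.5.
Government outlay = subsidy × quantity = 28 × 391.5 = 10962.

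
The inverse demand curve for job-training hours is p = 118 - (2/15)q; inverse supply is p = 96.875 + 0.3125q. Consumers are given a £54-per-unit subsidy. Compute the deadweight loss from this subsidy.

Deadweight loss = 349920/107

Pre-subsidy: 118 - (2/15)q = 96.875 + 0.3125q gives q* = 5070/107 and p* = 11950/107.
With the rebate, buyers effectively pay pb = ps − 54, where ps is the price sellers receive.
On the curves, pb = 118 - (2/15)q and ps = 96.875 + 0.3125q; the wedge ps − pb = 54 gives 96.875 + 0.3125q − (118 - (2/15)q) = 54, so q' = 18030/107.
Then pb = 118 − (2/15)·(18030/107) = 10222/107 and ps = 96.875 + 0.3125·(18030/107) = 16000/107.
The subsidy expands output by 18030/107 − 5070/107 = 12960/107 past the efficient level; on those units the gap between marginal cost and willingness to pay runs from 0 up to 54.
DWL = ½ × 54 × 12960/107 = 349920/107.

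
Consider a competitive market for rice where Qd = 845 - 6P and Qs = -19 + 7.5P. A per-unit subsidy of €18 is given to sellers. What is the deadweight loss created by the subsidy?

Pre-subsidy: 845 - 6P = -19 + 7.5P gives P* = 64, Q* = 461.
With the subsidy, sellers receive Ps = Pb + 18 for each unit, where Pb is the price buyers pay.
Supply in terms of Pb becomes Qs = -19 + 7.5(Pb + 18) = 116 + 7.5Pb. Setting this equal to demand: 845 - 6Pb = 116 + 7.5Pb, so Pb = 54.
Sellers receive Ps = 54 + 18 = 72; Q' = 845 − 6·54 = 521.
The subsidy expands output by 521 − 461 = 60 past the efficient level; on those units the gap between marginal cost and willingness to pay runs from 0 up to 18.
DWL = ½ × 18 × 60 = 540.

Deadweight loss = €540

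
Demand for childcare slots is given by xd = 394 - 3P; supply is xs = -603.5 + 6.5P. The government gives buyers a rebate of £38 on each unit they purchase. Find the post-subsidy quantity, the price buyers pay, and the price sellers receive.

Pre-subsidy: 394 - 3P = -603.5 + 6.5P gives P* = 105, x* = 79.
With the rebate, buyers effectively pay Pb = Ps − 38, where Ps is the price sellers receive.
Demand in terms of Ps becomes xd = 394 − 3(Ps − 38) = 508 - 3Ps. Setting this equal to supply: 508 - 3Ps = -603.5 + 6.5Ps, so Ps = 117.
Buyers pay Pb = 117 − 38 = 79; x' = -603.5 + 6.5·117 = 157.

x' = 157; buyers pay £79; sellers receive £117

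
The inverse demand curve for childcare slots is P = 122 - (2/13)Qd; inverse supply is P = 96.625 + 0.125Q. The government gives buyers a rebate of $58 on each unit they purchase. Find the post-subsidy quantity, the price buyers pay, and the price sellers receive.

Pre-subsidy: 122 - (2/13)Q = 96.625 + 0.125Q gives Q* = 91 and P* = 108.
With the rebate, buyers effectively pay Pb = Ps − 58, where Ps is the price sellers receive.
On the curves, Pb = 122 - (2/13)Q and Ps = 96.625 + 0.125Q; the wedge Ps − Pb = 58 gives 96.625 + 0.125Q − (122 - (2/13)Q) = 58, so Q' = 299.
Then Pb = 122 − (2/13)·299 = 76 and Ps = 96.625 + 0.125·299 = 134.

Q' = 299; buyers pay $76; sellers receive $134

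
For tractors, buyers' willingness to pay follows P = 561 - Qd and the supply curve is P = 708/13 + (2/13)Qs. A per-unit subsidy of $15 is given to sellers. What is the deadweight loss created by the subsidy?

Deadweight loss = $97.5

Pre-subsidy: 561 - Q = 708/13 + (2/13)Q gives Q* = 439 and P* = 122.
With the subsidy, sellers receive Ps = Pb + 15 for each unit, where Pb is the price buyers pay.
On the curves, Pb = 561 - Q and Ps = 708/13 + (2/13)Q; the wedge Ps − Pb = 15 gives 708/13 + (2/13)Q − (561 - Q) = 15, so Q' = 452.
Then Pb = 561 − 1·452 = 109 and Ps = 708/13 + (2/13)·452 = 124.
The subsidy expands output by 452 − 439 = 13 past the efficient level; on those units the gap between marginal cost and willingness to pay runs from 0 up to 15.
DWL = ½ × 15 × 13 = 97.5.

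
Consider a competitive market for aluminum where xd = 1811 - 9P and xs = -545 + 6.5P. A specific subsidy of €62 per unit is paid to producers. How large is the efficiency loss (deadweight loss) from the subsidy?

Deadweight loss = €7254

Pre-subsidy: 1811 - 9P = -545 + 6.5P gives P* = 152, x* = 443.
With the subsidy, sellers receive Ps = Pb + 62 for each unit, where Pb is the price buyers pay.
Supply in terms of Pb becomes xs = -545 + 6.5(Pb + 62) = -142 + 6.5Pb. Setting this equal to demand: 1811 - 9Pb = -142 + 6.5Pb, so Pb = 126.
Sellers receive Ps = 126 + 62 = 188; x' = 1811 − 9·126 = 677.
The subsidy expands output by 677 − 443 = 234 past the efficient level; on those units the gap between marginal cost and willingness to pay runs from 0 up to 62.
DWL = ½ × 62 × 234 = 7254.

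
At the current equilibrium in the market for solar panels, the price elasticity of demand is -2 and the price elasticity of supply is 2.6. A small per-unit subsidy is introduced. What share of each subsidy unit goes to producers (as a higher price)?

Producer share = 10/23

For a small subsidy around the equilibrium, the benefit split depends on the relative slopes, which at a point are proportional to the elasticities.
Buyer share = εs/(εs + |εd|) = 2.6/(2.6 + 2) = 13/23; seller share = |εd|/(εs + |εd|) = 10/23.
So producers capture 10/23 of the subsidy.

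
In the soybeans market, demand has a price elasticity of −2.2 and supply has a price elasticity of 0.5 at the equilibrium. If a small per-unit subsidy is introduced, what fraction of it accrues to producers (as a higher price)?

Producer share = 22/27

For a small subsidy around the equilibrium, the benefit split depends on the relative slopes, which at a point are proportional to the elasticities.
Buyer share = εs/(εs + |εd|) = 0.5/(0.5 + 2.2) = 5/27; seller share = |εd|/(εs + |εd|) = 22/27.
So producers capture 22/27 of the subsidy.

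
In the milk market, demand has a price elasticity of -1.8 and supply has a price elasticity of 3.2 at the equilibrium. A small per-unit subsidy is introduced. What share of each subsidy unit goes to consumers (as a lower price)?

For a small subsidy around the equilibrium, the benefit split depends on the relative slopes, which at a point are proportional to the elasticities.
Buyer share = εs/(εs + |εd|) = 3.2/(3.2 + 1.8) = 0.64; seller share = |εd|/(εs + |εd|) = 0.36.

Consumer share = 0.64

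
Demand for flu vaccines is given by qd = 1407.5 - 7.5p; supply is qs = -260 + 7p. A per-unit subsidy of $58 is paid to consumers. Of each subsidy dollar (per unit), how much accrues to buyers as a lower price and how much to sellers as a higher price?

Buyers gain $28 per unit; sellers gain $30 per unit

Pre-subsidy: 1407.5 - 7.5p = -260 + 7p gives p* = 115, q* = 545.
With the rebate, buyers effectively pay pb = ps − 58, where ps is the price sellers receive.
Demand in terms of ps becomes qd = 1407.5 − 7.5(ps − 58) = 1842.5 - 7.5ps. Setting this equal to supply: 1842.5 - 7.5ps = -260 + 7ps, so ps = 145.
Buyers pay pb = 145 − 58 = 87; q' = -260 + 7·145 = 755.
Buyers' price falls by p* − pb = 115 − 87 = 28; sellers' price rises by ps − p* = 145 − 115 = 30.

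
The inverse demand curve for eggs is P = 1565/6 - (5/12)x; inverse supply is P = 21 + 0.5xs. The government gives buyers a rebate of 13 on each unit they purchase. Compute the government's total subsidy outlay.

Pre-subsidy: 1565/6 - (5/12)x = 21 + 0.5x gives x* = 2878/11 and P* = 1670/11.
With the rebate, buyers effectively pay Pb = Ps − 13, where Ps is the price sellers receive.
On the curves, Pb = 1565/6 - (5/12)x and Ps = 21 + 0.5x; the wedge Ps − Pb = 13 gives 21 + 0.5x − (1565/6 - (5/12)x) = 13, so x' = 3034/11.
Then Pb = 1565/6 − (5/12)·(3034/11) = 1605/11 and Ps = 21 + 0.5·(3034/11) = 1748/11.
Government outlay = subsidy × quantity = 13 × 3034/11 = 39442/11.

Government cost = 39442/11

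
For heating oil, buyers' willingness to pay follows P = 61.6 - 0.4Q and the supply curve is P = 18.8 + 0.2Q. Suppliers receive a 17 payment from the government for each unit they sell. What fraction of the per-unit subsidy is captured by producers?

Pre-subsidy: 61.6 - 0.4Q = 18.8 + 0.2Q gives Q* = 214/3 and P* = 496/15.
With the subsidy, sellers receive Ps = Pb + 17 for each unit, where Pb is the price buyers pay.
On the curves, Pb = 61.6 - 0.4Q and Ps = 18.8 + 0.2Q; the wedge Ps − Pb = 17 gives 18.8 + 0.2Q − (61.6 - 0.4Q) = 17, so Q' = 299/3.
Then Pb = 61.6 − 0.4·(299/3) = 326/15 and Ps = 18.8 + 0.2·(299/3) = 581/15.
Buyers' price falls by P* − Pb = 496/15 − 326/15 = 34/3; sellers' price rises by Ps − P* = 581/15 − 496/15 = 17/3.
So producers capture (17/3)/17 = 1/3 of each unit of subsidy.

Producer share = 1/3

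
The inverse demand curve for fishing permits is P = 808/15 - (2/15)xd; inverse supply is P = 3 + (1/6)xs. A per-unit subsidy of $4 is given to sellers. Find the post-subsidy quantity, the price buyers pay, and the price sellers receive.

x' = 1646/9; buyers pay 796/27; sellers receive 904/27

Pre-subsidy: 808/15 - (2/15)x = 3 + (1/6)x gives x* = 1526/9 and P* = 844/27.
With the subsidy, sellers receive Ps = Pb + 4 for each unit, where Pb is the price buyers pay.
On the curves, Pb = 808/15 - (2/15)x and Ps = 3 + (1/6)x; the wedge Ps − Pb = 4 gives 3 + (1/6)x − (808/15 - (2/15)x) = 4, so x' = 1646/9.
Then Pb = 808/15 − (2/15)·(1646/9) = 796/27 and Ps = 3 + (1/6)·(1646/9) = 904/27.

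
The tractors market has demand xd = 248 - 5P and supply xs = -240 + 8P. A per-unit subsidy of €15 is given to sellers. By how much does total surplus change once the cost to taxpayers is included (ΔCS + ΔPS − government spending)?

Pre-subsidy: 248 - 5P = -240 + 8P gives P* = 488/13, x* = 784/13.
With the subsidy, sellers receive Ps = Pb + 15 for each unit, where Pb is the price buyers pay.
Supply in terms of Pb becomes xs = -240 + 8(Pb + 15) = -120 + 8Pb. Setting this equal to demand: 248 - 5Pb = -120 + 8Pb, so Pb = 368/13.
Sellers receive Ps = 368/13 + 15 = 563/13; x' = 248 − 5·(368/13) = 1384/13.
ΔCS = ½(784/13 + 1384/13)(488/13 − 368/13) = 130080/169; ΔPS = ½(784/13 + 1384/13)(563/13 − 488/13) = 81300/169.
Government spending = 15 × 1384/13 = 20760/13.
Net change = 130080/169 + 81300/169 − 20760/13 = -4500/13. The loss equals the DWL triangle ½·15·600/13.

Net change in total surplus = -4500/13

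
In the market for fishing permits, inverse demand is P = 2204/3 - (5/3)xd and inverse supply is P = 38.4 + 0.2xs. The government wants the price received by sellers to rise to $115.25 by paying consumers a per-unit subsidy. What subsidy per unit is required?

Required subsidy s = $21 per unit

At a seller price of 115.25, quantity supplied is -192 + 5·115.25 = 384.25.
Buyers absorb 384.25 only when they pay Pb = 2204/3 − (5/3)·384.25 = 94.25.
s = Ps − Pb = 115.25 − 94.25 = 21.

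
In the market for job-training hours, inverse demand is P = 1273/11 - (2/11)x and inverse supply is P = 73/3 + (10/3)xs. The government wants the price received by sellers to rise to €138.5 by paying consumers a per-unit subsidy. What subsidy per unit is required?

Required subsidy s = €29 per unit

At a seller price of 138.5, quantity supplied is -7.3 + 0.3·138.5 = 34.25.
Buyers absorb 34.25 only when they pay Pb = 1273/11 − (2/11)·34.25 = 109.5.
s = Ps − Pb = 138.5 − 109.5 = 29.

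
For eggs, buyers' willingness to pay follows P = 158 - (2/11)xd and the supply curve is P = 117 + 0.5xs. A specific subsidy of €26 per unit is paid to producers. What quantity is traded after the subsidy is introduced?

x' = 1474/15

Pre-subsidy: 158 - (2/11)x = 117 + 0.5x gives x* = 902/15 and P* = 2206/15.
With the subsidy, sellers receive Ps = Pb + 26 for each unit, where Pb is the price buyers pay.
On the curves, Pb = 158 - (2/11)x and Ps = 117 + 0.5x; the wedge Ps − Pb = 26 gives 117 + 0.5x − (158 - (2/11)x) = 26, so x' = 1474/15.
Then Pb = 158 − (2/11)·(1474/15) = 2102/15 and Ps = 117 + 0.5·(1474/15) = 2492/15.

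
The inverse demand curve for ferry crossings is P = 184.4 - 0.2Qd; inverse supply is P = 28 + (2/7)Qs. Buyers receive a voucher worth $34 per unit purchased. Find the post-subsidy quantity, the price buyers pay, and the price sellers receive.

Q' = 392; buyers pay $106; sellers receive $140

Pre-subsidy: 184.4 - 0.2Q = 28 + (2/7)Q gives Q* = 322 and P* = 120.
With the rebate, buyers effectively pay Pb = Ps − 34, where Ps is the price sellers receive.
On the curves, Pb = 184.4 - 0.2Q and Ps = 28 + (2/7)Q; the wedge Ps − Pb = 34 gives 28 + (2/7)Q − (184.4 - 0.2Q) = 34, so Q' = 392.
Then Pb = 184.4 − 0.2·392 = 106 and Ps = 28 + (2/7)·392 = 140.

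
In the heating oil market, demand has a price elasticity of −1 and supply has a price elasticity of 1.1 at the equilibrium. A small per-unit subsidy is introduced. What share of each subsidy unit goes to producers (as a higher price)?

For a small subsidy around the equilibrium, the benefit split depends on the relative slopes, which at a point are proportional to the elasticities.
Buyer share = εs/(εs + |εd|) = 1.1/(1.1 + 1) = 11/21; seller share = |εd|/(εs + |εd|) = 10/21.
So producers capture 10/21 of the subsidy.

Producer share = 10/21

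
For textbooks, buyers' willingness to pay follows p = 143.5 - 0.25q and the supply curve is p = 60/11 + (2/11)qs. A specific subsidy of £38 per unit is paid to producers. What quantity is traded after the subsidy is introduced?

Pre-subsidy: 143.5 - 0.25q = 60/11 + (2/11)q gives q* = 6074/19 and p* = 1208/19.
With the subsidy, sellers receive ps = pb + 38 for each unit, where pb is the price buyers pay.
On the curves, pb = 143.5 - 0.25q and ps = 60/11 + (2/11)q; the wedge ps − pb = 38 gives 60/11 + (2/11)q − (143.5 - 0.25q) = 38, so q' = 7746/19.
Then pb = 143.5 − 0.25·(7746/19) = 790/19 and ps = 60/11 + (2/11)·(7746/19) = 1512/19.

q' = 7746/19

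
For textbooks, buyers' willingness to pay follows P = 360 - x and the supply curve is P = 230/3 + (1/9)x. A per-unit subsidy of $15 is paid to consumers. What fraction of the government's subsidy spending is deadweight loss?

Pre-subsidy: 360 - x = 230/3 + (1/9)x gives x* = 255 and P* = 105.
With the rebate, buyers effectively pay Pb = Ps − 15, where Ps is the price sellers receive.
On the curves, Pb = 360 - x and Ps = 230/3 + (1/9)x; the wedge Ps − Pb = 15 gives 230/3 + (1/9)x − (360 - x) = 15, so x' = 268.5.
Then Pb = 360 − 1·268.5 = 91.5 and Ps = 230/3 + (1/9)·268.5 = 106.5.
ΔCS = ½(255 + 268.5)(105 − 91.5) = 3533.625; ΔPS = ½(255 + 268.5)(106.5 − 105) = 392.625.
Government spending = 15 × 268.5 = 4027.5.
DWL = ½ × 15 × (268.5 − 255) = 101.25; fraction = 101.25 / 4027.5 = 9/358.

DWL / government spending = 9/358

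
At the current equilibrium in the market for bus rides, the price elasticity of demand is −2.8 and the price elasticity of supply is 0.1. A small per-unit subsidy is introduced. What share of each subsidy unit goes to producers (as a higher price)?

Producer share = 28/29

For a small subsidy around the equilibrium, the benefit split depends on the relative slopes, which at a point are proportional to the elasticities.
Buyer share = εs/(εs + |εd|) = 0.1/(0.1 + 2.8) = 1/29; seller share = |εd|/(εs + |εd|) = 28/29.
So producers capture 28/29 of the subsidy.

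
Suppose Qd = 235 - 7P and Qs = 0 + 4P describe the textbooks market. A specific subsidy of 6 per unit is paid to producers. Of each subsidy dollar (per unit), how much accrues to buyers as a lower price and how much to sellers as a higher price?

Buyers gain 24/11 per unit; sellers gain 42/11 per unit

Pre-subsidy: 235 - 7P = 0 + 4P gives P* = 235/11, Q* = 940/11.
With the subsidy, sellers receive Ps = Pb + 6 for each unit, where Pb is the price buyers pay.
Supply in terms of Pb becomes Qs = 0 + 4(Pb + 6) = 24 + 4Pb. Setting this equal to demand: 235 - 7Pb = 24 + 4Pb, so Pb = 211/11.
Sellers receive Ps = 211/11 + 6 = 277/11; Q' = 235 − 7·(211/11) = 1108/11.
Buyers' price falls by P* − Pb = 235/11 − 211/11 = 24/11; sellers' price rises by Ps − P* = 277/11 − 235/11 = 42/11.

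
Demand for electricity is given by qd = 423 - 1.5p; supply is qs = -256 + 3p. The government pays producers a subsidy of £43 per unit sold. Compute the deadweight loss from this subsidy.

Deadweight loss = £924.5

Pre-subsidy: 423 - 1.5p = -256 + 3p gives p* = 1358/9, q* = 590/3.
With the subsidy, sellers receive ps = pb + 43 for each unit, where pb is the price buyers pay.
Supply in terms of pb becomes qs = -256 + 3(pb + 43) = -127 + 3pb. Setting this equal to demand: 423 - 1.5pb = -127 + 3pb, so pb = 1100/9.
Sellers receive ps = 1100/9 + 43 = 1487/9; q' = 423 − 1.5·(1100/9) = 719/3.
The subsidy expands output by 719/3 − 590/3 = 43 past the efficient level; on those units the gap between marginal cost and willingness to pay runs from 0 up to 43.
DWL = ½ × 43 × 43 = 924.5.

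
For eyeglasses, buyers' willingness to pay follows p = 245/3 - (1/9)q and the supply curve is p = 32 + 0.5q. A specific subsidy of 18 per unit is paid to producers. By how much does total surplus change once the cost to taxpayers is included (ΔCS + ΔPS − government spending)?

Pre-subsidy: 245/3 - (1/9)q = 32 + 0.5q gives q* = 894/11 and p* = 799/11.
With the subsidy, sellers receive ps = pb + 18 for each unit, where pb is the price buyers pay.
On the curves, pb = 245/3 - (1/9)q and ps = 32 + 0.5q; the wedge ps − pb = 18 gives 32 + 0.5q − (245/3 - (1/9)q) = 18, so q' = 1218/11.
Then pb = 245/3 − (1/9)·(1218/11) = 763/11 and ps = 32 + 0.5·(1218/11) = 961/11.
ΔCS = ½(894/11 + 1218/11)(799/11 − 763/11) = 3456/11; ΔPS = ½(894/11 + 1218/11)(961/11 − 799/11) = 15552/11.
Government spending = 18 × 1218/11 = 21924/11.
Net change = 3456/11 + 15552/11 − 21924/11 = -2916/11. The loss equals the DWL triangle ½·18·324/11.

Net change in total surplus = -2916/11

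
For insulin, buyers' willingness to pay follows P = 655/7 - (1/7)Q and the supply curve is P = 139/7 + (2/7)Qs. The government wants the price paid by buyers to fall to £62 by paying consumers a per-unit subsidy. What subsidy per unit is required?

Required subsidy s = £21 per unit

At a buyer price of 62, quantity demanded is 655 − 7·62 = 221.
Sellers supply 221 only when they receive Ps = 139/7 + (2/7)·221 = 83.
s = Ps − Pb = 83 − 62 = 21.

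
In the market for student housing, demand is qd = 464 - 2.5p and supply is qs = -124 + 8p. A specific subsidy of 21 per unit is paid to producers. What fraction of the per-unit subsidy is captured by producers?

Producer share = 5/21

Pre-subsidy: 464 - 2.5p = -124 + 8p gives p* = 56, q* = 324.
With the subsidy, sellers receive ps = pb + 21 for each unit, where pb is the price buyers pay.
Supply in terms of pb becomes qs = -124 + 8(pb + 21) = 44 + 8pb. Setting this equal to demand: 464 - 2.5pb = 44 + 8pb, so pb = 40.
Sellers receive ps = 40 + 21 = 61; q' = 464 − 2.5·40 = 364.
Buyers' price falls by p* − pb = 56 − 40 = 16; sellers' price rises by ps − p* = 61 − 56 = 5.
So producers capture 5/21 = 5/21 of each unit of subsidy.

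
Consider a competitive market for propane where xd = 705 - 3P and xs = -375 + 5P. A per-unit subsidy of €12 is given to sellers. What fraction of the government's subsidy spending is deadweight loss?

Pre-subsidy: 705 - 3P = -375 + 5P gives P* = 135, x* = 300.
With the subsidy, sellers receive Ps = Pb + 12 for each unit, where Pb is the price buyers pay.
Supply in terms of Pb becomes xs = -375 + 5(Pb + 12) = -315 + 5Pb. Setting this equal to demand: 705 - 3Pb = -315 + 5Pb, so Pb = 127.5.
Sellers receive Ps = 127.5 + 12 = 139.5; x' = 705 − 3·127.5 = 322.5.
ΔCS = ½(300 + 322.5)(135 − 127.5) = 2334.375; ΔPS = ½(300 + 322.5)(139.5 − 135) = 1400.625.
Government spending = 12 × 322.5 = 3870.
DWL = ½ × 12 × (322.5 − 300) = 135; fraction = 135 / 3870 = 3/86.

DWL / government spending = 3/86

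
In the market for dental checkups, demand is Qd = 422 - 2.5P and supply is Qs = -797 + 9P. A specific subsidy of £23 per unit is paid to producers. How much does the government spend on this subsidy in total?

Government cost = £4646

Pre-subsidy: 422 - 2.5P = -797 + 9P gives P* = 106, Q* = 157.
With the subsidy, sellers receive Ps = Pb + 23 for each unit, where Pb is the price buyers pay.
Supply in terms of Pb becomes Qs = -797 + 9(Pb + 23) = -590 + 9Pb. Setting this equal to demand: 422 - 2.5Pb = -590 + 9Pb, so Pb = 88.
Sellers receive Ps = 88 + 23 = 111; Q' = 422 − 2.5·88 = 202.
Government outlay = subsidy × quantity = 23 × 202 = 4646.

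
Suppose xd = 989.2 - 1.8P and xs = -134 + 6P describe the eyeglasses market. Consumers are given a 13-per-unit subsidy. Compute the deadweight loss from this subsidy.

Pre-subsidy: 989.2 - 1.8P = -134 + 6P gives P* = 144, x* = 730.
With the rebate, buyers effectively pay Pb = Ps − 13, where Ps is the price sellers receive.
Demand in terms of Ps becomes xd = 989.2 − 1.8(Ps − 13) = 1012.6 - 1.8Ps. Setting this equal to supply: 1012.6 - 1.8Ps = -134 + 6Ps, so Ps = 147.
Buyers pay Pb = 147 − 13 = 134; x' = -134 + 6·147 = 748.
The subsidy expands output by 748 − 730 = 18 past the efficient level; on those units the gap between marginal cost and willingness to pay runs from 0 up to 13.
DWL = ½ × 13 × 18 = 117.

Deadweight loss = 117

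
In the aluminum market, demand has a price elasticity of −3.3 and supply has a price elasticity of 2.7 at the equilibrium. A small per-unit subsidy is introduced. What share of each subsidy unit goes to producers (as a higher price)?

For a small subsidy around the equilibrium, the benefit split depends on the relative slopes, which at a point are proportional to the elasticities.
Buyer share = εs/(εs + |εd|) = 2.7/(2.7 + 3.3) = 0.45; seller share = |εd|/(εs + |εd|) = 0.55.
So producers capture 0.55 of the subsidy.

Producer share = 0.55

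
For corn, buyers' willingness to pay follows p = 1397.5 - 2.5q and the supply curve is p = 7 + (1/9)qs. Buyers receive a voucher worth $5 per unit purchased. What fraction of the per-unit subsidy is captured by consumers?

Consumer share = 45/47

Pre-subsidy: 1397.5 - 2.5q = 7 + (1/9)q gives q* = 25029/47 and p* = 3110/47.
With the rebate, buyers effectively pay pb = ps − 5, where ps is the price sellers receive.
On the curves, pb = 1397.5 - 2.5q and ps = 7 + (1/9)q; the wedge ps − pb = 5 gives 7 + (1/9)q − (1397.5 - 2.5q) = 5, so q' = 25119/47.
Then pb = 1397.5 − 2.5·(25119/47) = 2885/47 and ps = 7 + (1/9)·(25119/47) = 3120/47.
Buyers' price falls by p* − pb = 3110/47 − 2885/47 = 225/47; sellers' price rises by ps − p* = 3120/47 − 3110/47 = 10/47.
So consumers capture (225/47)/5 = 45/47 of each unit of subsidy.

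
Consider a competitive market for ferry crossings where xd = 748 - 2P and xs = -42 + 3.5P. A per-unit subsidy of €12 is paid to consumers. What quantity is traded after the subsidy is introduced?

Pre-subsidy: 748 - 2P = -42 + 3.5P gives P* = 1580/11, x* = 5068/11.
With the rebate, buyers effectively pay Pb = Ps − 12, where Ps is the price sellers receive.
Demand in terms of Ps becomes xd = 748 − 2(Ps − 12) = 772 - 2Ps. Setting this equal to supply: 772 - 2Ps = -42 + 3.5Ps, so Ps = 148.
Buyers pay Pb = 148 − 12 = 136; x' = -42 + 3.5·148 = 476.

x' = 476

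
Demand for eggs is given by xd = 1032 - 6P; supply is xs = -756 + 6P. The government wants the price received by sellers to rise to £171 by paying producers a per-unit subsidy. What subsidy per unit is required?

At a seller price of 171, quantity supplied is -756 + 6·171 = 270.
Buyers absorb 270 only when they pay Pb with 1032 − 6·Pb = 270, i.e. Pb = 127.
s = Ps − Pb = 171 − 127 = 44.

Required subsidy s = £44 per unit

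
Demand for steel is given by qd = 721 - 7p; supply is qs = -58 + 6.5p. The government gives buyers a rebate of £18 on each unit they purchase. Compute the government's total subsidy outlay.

Pre-subsidy: 721 - 7p = -58 + 6.5p gives p* = 1558/27, q* = 8561/27.
With the rebate, buyers effectively pay pb = ps − 18, where ps is the price sellers receive.
Demand in terms of ps becomes qd = 721 − 7(ps − 18) = 847 - 7ps. Setting this equal to supply: 847 - 7ps = -58 + 6.5ps, so ps = 1810/27.
Buyers pay pb = 1810/27 − 18 = 1324/27; q' = -58 + 6.5·(1810/27) = 10199/27.
Government outlay = subsidy × quantity = 18 × 10199/27 = 20398/3.

Government cost = 20398/3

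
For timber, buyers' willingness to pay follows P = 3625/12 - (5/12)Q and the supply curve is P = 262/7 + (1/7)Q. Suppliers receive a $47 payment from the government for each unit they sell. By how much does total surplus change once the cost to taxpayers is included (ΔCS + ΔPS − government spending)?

Pre-subsidy: 3625/12 - (5/12)Q = 262/7 + (1/7)Q gives Q* = 473 and P* = 105.
With the subsidy, sellers receive Ps = Pb + 47 for each unit, where Pb is the price buyers pay.
On the curves, Pb = 3625/12 - (5/12)Q and Ps = 262/7 + (1/7)Q; the wedge Ps − Pb = 47 gives 262/7 + (1/7)Q − (3625/12 - (5/12)Q) = 47, so Q' = 557.
Then Pb = 3625/12 − (5/12)·557 = 70 and Ps = 262/7 + (1/7)·557 = 117.
ΔCS = ½(473 + 557)(105 − 70) = 18025; ΔPS = ½(473 + 557)(117 − 105) = 6180.
Government spending = 47 × 557 = 26179.
Net change = 18025 + 6180 − 26179 = -1974. The loss equals the DWL triangle ½·47·84.

Net change in total surplus = -$1974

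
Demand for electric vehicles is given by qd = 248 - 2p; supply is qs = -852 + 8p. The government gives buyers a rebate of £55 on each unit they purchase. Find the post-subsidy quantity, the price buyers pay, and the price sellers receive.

Pre-subsidy: 248 - 2p = -852 + 8p gives p* = 110, q* = 28.
With the rebate, buyers effectively pay pb = ps − 55, where ps is the price sellers receive.
Demand in terms of ps becomes qd = 248 − 2(ps − 55) = 358 - 2ps. Setting this equal to supply: 358 - 2ps = -852 + 8ps, so ps = 121.
Buyers pay pb = 121 − 55 = 66; q' = -852 + 8·121 = 116.

q' = 116; buyers pay £66; sellers receive £121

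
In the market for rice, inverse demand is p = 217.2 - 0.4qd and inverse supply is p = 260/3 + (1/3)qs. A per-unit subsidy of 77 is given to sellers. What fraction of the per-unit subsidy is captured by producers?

Pre-subsidy: 217.2 - 0.4q = 260/3 + (1/3)q gives q* = 178 and p* = 146.
With the subsidy, sellers receive ps = pb + 77 for each unit, where pb is the price buyers pay.
On the curves, pb = 217.2 - 0.4q and ps = 260/3 + (1/3)q; the wedge ps − pb = 77 gives 260/3 + (1/3)q − (217.2 - 0.4q) = 77, so q' = 283.
Then pb = 217.2 − 0.4·283 = 104 and ps = 260/3 + (1/3)·283 = 181.
Buyers' price falls by p* − pb = 146 − 104 = 42; sellers' price rises by ps − p* = 181 − 146 = 35.
So producers capture 35/77 = 5/11 of each unit of subsidy.

Producer share = 5/11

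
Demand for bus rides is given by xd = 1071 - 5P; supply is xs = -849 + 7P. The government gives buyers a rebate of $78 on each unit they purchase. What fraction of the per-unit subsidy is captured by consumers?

Pre-subsidy: 1071 - 5P = -849 + 7P gives P* = 160, x* = 271.
With the rebate, buyers effectively pay Pb = Ps − 78, where Ps is the price sellers receive.
Demand in terms of Ps becomes xd = 1071 − 5(Ps − 78) = 1461 - 5Ps. Setting this equal to supply: 1461 - 5Ps = -849 + 7Ps, so Ps = 192.5.
Buyers pay Pb = 192.5 − 78 = 114.5; x' = -849 + 7·192.5 = 498.5.
Buyers' price falls by P* − Pb = 160 − 114.5 = 45.5; sellers' price rises by Ps − P* = 192.5 − 160 = 32.5.
So consumers capture 45.5/78 = 7/12 of each unit of subsidy.

Consumer share = 7/12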